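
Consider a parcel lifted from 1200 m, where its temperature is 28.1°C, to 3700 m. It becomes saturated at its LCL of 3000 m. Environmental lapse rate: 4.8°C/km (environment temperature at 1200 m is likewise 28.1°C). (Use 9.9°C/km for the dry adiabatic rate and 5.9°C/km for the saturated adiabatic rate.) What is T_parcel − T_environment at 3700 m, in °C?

-9.95°C (parcel cooler than environment)

Parcel:
  Dry to 3000 m: -9.9 × 1.8 km = -17.82°C, so T = 10.28°C.
  Saturated to 3700 m: -5.9 × 0.7 km = -4.13°C, so T = 6.15°C.
Environment:
  Environment to 3700 m: -4.8 × 2.5 km = -12°C, so T = 16.1°C.
T_parcel − T_env = 6.15 − 16.1 = -9.95°C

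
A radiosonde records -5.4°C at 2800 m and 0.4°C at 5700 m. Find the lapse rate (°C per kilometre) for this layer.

Γ = −ΔT/Δz = (-5.4 − 0.4) / (5700 − 2800) m
  = -5.8°C / 2.9 km = -2°C/km

-2°C/km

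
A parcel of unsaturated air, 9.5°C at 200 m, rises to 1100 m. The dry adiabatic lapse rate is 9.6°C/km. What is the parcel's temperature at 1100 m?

200–1100 m, dry adiabatic: Δz = 0.9 km ⇒ ΔT = -8.64°C; T = 0.86°C

0.86°C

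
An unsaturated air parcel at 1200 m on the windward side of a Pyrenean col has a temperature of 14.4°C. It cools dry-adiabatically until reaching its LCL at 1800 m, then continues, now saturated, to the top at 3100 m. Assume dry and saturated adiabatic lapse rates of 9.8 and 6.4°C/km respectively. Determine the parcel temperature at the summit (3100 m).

0.2°C

1200–1800 m, dry: Δz = 0.6 km ⇒ ΔT = -5.88°C; T = 8.52°C
1800–3100 m, saturated: Δz = 1.3 km ⇒ ΔT = -8.32°C; T = 0.2°C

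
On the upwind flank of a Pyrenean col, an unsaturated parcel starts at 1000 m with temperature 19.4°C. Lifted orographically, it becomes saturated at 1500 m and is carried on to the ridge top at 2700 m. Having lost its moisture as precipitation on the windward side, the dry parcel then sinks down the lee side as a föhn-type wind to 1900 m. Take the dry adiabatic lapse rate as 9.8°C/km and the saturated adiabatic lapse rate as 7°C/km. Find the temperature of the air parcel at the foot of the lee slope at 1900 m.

13.94°C

1000 → 1500 m (dry, 9.8°C/km): ΔT = -9.8 × 0.5 = -4.9°C → T = 14.5°C
1500 → 2700 m (saturated, 7°C/km): ΔT = -7 × 1.2 = -8.4°C → T = 6.1°C
2700 → 1900 m (dry descent, 9.8°C/km): ΔT = +9.8 × 0.8 = +7.84°C → T = 13.94°C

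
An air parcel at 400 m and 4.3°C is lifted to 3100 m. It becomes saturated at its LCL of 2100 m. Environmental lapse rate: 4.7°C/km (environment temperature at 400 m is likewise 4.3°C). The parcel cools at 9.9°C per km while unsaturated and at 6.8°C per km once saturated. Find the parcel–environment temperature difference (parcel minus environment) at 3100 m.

-10.94°C (parcel cooler than environment)

Parcel:
  400–2100 m, dry: Δz = 1.7 km ⇒ ΔT = -16.83°C; T = -12.53°C
  2100–3100 m, saturated: Δz = 1 km ⇒ ΔT = -6.8°C; T = -19.33°C
Environment:
  400–3100 m, environment: Δz = 2.7 km ⇒ ΔT = -12.69°C; T = -8.39°C
T_parcel − T_env = -19.33 − (-8.39) = -10.94°C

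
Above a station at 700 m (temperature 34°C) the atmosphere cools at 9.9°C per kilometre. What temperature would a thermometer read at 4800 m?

700 → 4800 m (environmental, 9.9°C/km): ΔT = -9.9 × 4.1 = -40.59°C → T = -6.59°C

-6.59°C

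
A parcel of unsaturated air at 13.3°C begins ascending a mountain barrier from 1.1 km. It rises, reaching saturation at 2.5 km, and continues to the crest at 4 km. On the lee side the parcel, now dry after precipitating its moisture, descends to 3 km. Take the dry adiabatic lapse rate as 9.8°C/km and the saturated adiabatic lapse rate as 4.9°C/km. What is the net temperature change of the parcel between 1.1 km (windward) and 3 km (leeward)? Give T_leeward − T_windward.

-11.27°C

From 1100 m to 2500 m (dry): cools by 9.8 × 1.4 = 13.72°C, giving -0.42°C.
From 2500 m to 4000 m (saturated): cools by 4.9 × 1.5 = 7.35°C, giving -7.77°C.
From 4000 m to 3000 m (dry descent): warms by 9.8 × 1 = 9.8°C, giving 2.03°C.
Net change vs windward start: 2.03 − 13.3 = -11.27°C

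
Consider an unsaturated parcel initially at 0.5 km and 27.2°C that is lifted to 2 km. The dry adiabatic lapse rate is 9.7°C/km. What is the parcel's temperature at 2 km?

500 → 2000 m (dry adiabatic, 9.7°C/km): ΔT = -9.7 × 1.5 = -14.55°C → T = 12.65°C

12.65°C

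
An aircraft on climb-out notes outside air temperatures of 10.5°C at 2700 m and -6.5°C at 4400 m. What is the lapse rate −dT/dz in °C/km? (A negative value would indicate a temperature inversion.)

Γ = −ΔT/Δz = (10.5 − (-6.5)) / (4400 − 2700) m
  = 17°C / 1.7 km = 10°C/km

10°C/km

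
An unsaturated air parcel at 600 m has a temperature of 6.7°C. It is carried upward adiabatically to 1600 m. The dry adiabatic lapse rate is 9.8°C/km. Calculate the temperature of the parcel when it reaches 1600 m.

-3.1°C

600 → 1600 m (dry adiabatic, 9.8°C/km): ΔT = -9.8 × 1 = -9.8°C → T = -3.1°C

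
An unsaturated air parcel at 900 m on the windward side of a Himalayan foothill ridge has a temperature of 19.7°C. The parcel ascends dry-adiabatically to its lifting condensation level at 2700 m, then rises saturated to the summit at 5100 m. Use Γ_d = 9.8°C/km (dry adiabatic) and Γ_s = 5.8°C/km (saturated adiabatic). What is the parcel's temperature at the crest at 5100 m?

-11.86°C

Dry to 2700 m: -9.8 × 1.8 km = -17.64°C, so T = 2.06°C.
Saturated to 5100 m: -5.8 × 2.4 km = -13.92°C, so T = -11.86°C.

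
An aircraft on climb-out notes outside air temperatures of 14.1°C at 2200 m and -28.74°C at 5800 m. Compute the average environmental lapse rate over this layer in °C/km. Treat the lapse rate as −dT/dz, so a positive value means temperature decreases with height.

Γ = −ΔT/Δz = (14.1 − (-28.74)) / (5800 − 2200) m
  = 42.84°C / 3.6 km = 11.9°C/km

11.9°C/km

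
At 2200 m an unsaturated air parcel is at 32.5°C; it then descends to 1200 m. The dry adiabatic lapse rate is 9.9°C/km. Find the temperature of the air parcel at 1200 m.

42.4°C

2200–1200 m, dry adiabatic: Δz = 1 km ⇒ ΔT = +9.9°C; T = 42.4°C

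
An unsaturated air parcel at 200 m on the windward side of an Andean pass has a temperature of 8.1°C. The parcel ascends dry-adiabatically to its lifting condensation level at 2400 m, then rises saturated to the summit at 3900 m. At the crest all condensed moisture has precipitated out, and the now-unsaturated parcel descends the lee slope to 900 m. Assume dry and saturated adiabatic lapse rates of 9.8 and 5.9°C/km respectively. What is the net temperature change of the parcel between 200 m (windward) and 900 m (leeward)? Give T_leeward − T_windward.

-1.01°C

200 → 2400 m (dry, 9.8°C/km): ΔT = -9.8 × 2.2 = -21.56°C → T = -13.46°C
2400 → 3900 m (saturated, 5.9°C/km): ΔT = -5.9 × 1.5 = -8.85°C → T = -22.31°C
3900 → 900 m (dry descent, 9.8°C/km): ΔT = +9.8 × 3 = +29.4°C → T = 7.09°C
Net change vs windward start: 7.09 − 8.1 = -1.01°C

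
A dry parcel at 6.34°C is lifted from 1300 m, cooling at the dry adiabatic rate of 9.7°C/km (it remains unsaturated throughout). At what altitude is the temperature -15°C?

Height above start = (6.34 − (-15)) / 9.7 = 2.2 km
Altitude = 1300 m + 2200 m = 3500 m

3500 m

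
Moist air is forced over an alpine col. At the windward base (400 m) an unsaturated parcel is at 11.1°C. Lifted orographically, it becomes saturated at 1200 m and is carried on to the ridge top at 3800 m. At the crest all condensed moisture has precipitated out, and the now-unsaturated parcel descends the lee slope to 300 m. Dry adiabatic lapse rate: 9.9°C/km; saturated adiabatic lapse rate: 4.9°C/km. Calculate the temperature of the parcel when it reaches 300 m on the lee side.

25.09°C

400 → 1200 m (dry, 9.9°C/km): ΔT = -9.9 × 0.8 = -7.92°C → T = 3.18°C
1200 → 3800 m (saturated, 4.9°C/km): ΔT = -4.9 × 2.6 = -12.74°C → T = -9.56°C
3800 → 300 m (dry descent, 9.9°C/km): ΔT = +9.9 × 3.5 = +34.65°C → T = 25.09°C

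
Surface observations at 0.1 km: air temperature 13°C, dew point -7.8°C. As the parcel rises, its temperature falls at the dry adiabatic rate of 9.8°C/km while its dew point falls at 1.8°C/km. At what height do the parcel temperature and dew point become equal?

T and T_d converge at 9.8 − 1.8 = 8°C per km
Height above start = (13 − (-7.8)) / 8 = 2.6 km
LCL altitude = 100 m + 2600 m = 2700 m

2.7 km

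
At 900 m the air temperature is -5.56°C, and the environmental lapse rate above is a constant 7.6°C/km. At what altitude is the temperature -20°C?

Height above start = (-5.56 − (-20)) / 7.6 = 1.9 km
Altitude = 900 m + 1900 m = 2800 m

2800 m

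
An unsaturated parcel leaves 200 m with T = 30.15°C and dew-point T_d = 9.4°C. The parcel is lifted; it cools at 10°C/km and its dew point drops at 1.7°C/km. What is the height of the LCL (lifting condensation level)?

T and T_d converge at 10 − 1.7 = 8.3°C per km
Height above start = (30.15 − 9.4) / 8.3 = 2.5 km
LCL altitude = 200 m + 2500 m = 2700 m

2700 m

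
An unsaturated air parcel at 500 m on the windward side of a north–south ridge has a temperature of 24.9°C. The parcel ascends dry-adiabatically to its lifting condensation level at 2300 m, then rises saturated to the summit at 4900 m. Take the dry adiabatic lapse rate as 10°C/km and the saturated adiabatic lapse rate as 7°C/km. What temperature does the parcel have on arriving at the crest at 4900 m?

-11.3°C

500 → 2300 m (dry, 10°C/km): ΔT = -10 × 1.8 = -18°C → T = 6.9°C
2300 → 4900 m (saturated, 7°C/km): ΔT = -7 × 2.6 = -18.2°C → T = -11.3°C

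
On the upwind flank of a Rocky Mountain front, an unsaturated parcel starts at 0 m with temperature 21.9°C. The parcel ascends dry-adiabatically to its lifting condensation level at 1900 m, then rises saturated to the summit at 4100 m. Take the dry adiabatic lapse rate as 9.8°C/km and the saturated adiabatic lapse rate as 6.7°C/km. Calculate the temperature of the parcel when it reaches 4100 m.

-11.46°C

Dry to 1900 m: -9.8 × 1.9 km = -18.62°C, so T = 3.28°C.
Saturated to 4100 m: -6.7 × 2.2 km = -14.74°C, so T = -11.46°C.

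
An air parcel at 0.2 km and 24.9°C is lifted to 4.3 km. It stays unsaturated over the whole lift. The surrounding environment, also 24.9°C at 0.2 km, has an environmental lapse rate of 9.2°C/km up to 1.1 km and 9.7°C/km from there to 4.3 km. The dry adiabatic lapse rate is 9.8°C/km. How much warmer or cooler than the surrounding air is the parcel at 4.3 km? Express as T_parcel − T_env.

-0.86°C (parcel cooler than environment)

Parcel:
  From 200 m to 4300 m (dry): cools by 9.8 × 4.1 = 40.18°C, giving -15.28°C.
Environment:
  From 200 m to 1100 m (environment, lower layer): cools by 9.2 × 0.9 = 8.28°C, giving 16.62°C.
  From 1100 m to 4300 m (environment, upper layer): cools by 9.7 × 3.2 = 31.04°C, giving -14.42°C.
T_parcel − T_env = -15.28 − (-14.42) = -0.86°C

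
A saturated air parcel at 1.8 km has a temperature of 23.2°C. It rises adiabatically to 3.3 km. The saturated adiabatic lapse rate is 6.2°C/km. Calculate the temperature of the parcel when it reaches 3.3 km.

Saturated adiabatic to 3300 m: -6.2 × 1.5 km = -9.3°C, so T = 13.9°C.

13.9°C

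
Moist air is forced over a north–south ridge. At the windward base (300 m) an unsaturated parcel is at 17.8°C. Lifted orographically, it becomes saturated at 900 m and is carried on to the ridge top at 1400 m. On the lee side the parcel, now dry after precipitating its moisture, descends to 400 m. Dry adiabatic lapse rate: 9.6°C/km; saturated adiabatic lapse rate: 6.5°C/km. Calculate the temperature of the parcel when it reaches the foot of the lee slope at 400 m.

Dry to 900 m: -9.6 × 0.6 km = -5.76°C, so T = 12.04°C.
Saturated to 1400 m: -6.5 × 0.5 km = -3.25°C, so T = 8.79°C.
Dry descent to 400 m: +9.6 × 1 km = +9.6°C, so T = 18.39°C.

18.39°C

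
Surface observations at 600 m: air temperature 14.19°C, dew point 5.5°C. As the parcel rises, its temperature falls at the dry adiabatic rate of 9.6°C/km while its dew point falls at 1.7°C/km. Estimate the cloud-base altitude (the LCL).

1700 m

T and T_d converge at 9.6 − 1.7 = 7.9°C per km
Height above start = (14.19 − 5.5) / 7.9 = 1.1 km
LCL altitude = 600 m + 1100 m = 1700 m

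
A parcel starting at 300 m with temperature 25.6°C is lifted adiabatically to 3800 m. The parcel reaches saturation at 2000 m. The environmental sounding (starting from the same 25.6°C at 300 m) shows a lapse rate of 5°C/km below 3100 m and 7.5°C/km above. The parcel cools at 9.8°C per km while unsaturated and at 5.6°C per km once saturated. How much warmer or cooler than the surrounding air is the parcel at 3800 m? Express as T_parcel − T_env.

-7.49°C (parcel cooler than environment)

Parcel:
  Dry to 2000 m: -9.8 × 1.7 km = -16.66°C, so T = 8.94°C.
  Saturated to 3800 m: -5.6 × 1.8 km = -10.08°C, so T = -1.14°C.
Environment:
  Environment, lower layer to 3100 m: -5 × 2.8 km = -14°C, so T = 11.6°C.
  Environment, upper layer to 3800 m: -7.5 × 0.7 km = -5.25°C, so T = 6.35°C.
T_parcel − T_env = -1.14 − 6.35 = -7.49°C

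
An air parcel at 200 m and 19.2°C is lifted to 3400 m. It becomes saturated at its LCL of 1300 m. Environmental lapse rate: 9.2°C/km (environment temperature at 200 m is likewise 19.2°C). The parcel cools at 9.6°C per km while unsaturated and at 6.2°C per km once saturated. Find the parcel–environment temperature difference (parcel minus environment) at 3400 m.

+5.86°C (parcel warmer than environment)

Parcel:
  From 200 m to 1300 m (dry): cools by 9.6 × 1.1 = 10.56°C, giving 8.64°C.
  From 1300 m to 3400 m (saturated): cools by 6.2 × 2.1 = 13.02°C, giving -4.38°C.
Environment:
  From 200 m to 3400 m (environment): cools by 9.2 × 3.2 = 29.44°C, giving -10.24°C.
T_parcel − T_env = -4.38 − (-10.24) = +5.86°C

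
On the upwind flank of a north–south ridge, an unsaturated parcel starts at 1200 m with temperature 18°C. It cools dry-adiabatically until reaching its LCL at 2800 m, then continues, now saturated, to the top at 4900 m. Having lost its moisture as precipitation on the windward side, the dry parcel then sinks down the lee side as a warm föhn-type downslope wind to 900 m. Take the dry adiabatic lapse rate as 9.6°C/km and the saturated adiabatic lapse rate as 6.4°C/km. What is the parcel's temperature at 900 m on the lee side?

27.6°C

Dry to 2800 m: -9.6 × 1.6 km = -15.36°C, so T = 2.64°C.
Saturated to 4900 m: -6.4 × 2.1 km = -13.44°C, so T = -10.8°C.
Dry descent to 900 m: +9.6 × 4 km = +38.4°C, so T = 27.6°C.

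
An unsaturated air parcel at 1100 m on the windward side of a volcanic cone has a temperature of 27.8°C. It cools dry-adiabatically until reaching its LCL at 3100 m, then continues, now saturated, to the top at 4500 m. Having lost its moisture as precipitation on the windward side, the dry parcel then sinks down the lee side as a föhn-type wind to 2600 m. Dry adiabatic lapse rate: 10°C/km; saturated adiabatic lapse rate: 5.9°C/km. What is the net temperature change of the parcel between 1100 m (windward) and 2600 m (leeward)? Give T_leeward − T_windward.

-9.26°C

1100 → 3100 m (dry, 10°C/km): ΔT = -10 × 2 = -20°C → T = 7.8°C
3100 → 4500 m (saturated, 5.9°C/km): ΔT = -5.9 × 1.4 = -8.26°C → T = -0.46°C
4500 → 2600 m (dry descent, 10°C/km): ΔT = +10 × 1.9 = +19°C → T = 18.54°C
Net change vs windward start: 18.54 − 27.8 = -9.26°C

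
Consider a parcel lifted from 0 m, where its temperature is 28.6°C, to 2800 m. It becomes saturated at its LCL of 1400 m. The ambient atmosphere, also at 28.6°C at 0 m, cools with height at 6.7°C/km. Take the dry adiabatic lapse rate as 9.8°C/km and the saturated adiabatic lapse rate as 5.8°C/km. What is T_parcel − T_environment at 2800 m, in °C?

Parcel:
  0 → 1400 m (dry, 9.8°C/km): ΔT = -9.8 × 1.4 = -13.72°C → T = 14.88°C
  1400 → 2800 m (saturated, 5.8°C/km): ΔT = -5.8 × 1.4 = -8.12°C → T = 6.76°C
Environment:
  0 → 2800 m (environment, 6.7°C/km): ΔT = -6.7 × 2.8 = -18.76°C → T = 9.84°C
T_parcel − T_env = 6.76 − 9.84 = -3.08°C

-3.08°C (parcel cooler than environment)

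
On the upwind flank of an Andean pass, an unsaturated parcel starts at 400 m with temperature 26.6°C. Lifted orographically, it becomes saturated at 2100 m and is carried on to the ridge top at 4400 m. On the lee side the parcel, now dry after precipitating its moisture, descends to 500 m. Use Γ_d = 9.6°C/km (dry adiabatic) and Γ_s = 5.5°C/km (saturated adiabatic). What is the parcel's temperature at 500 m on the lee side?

400 → 2100 m (dry, 9.6°C/km): ΔT = -9.6 × 1.7 = -16.32°C → T = 10.28°C
2100 → 4400 m (saturated, 5.5°C/km): ΔT = -5.5 × 2.3 = -12.65°C → T = -2.37°C
4400 → 500 m (dry descent, 9.6°C/km): ΔT = +9.6 × 3.9 = +37.44°C → T = 35.07°C

35.07°C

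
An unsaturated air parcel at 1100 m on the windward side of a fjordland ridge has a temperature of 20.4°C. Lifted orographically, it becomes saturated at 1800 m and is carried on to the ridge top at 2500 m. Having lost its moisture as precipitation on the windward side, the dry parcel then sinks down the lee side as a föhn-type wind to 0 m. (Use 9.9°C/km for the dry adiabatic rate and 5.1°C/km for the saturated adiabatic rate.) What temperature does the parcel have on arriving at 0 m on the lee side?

1100–1800 m, dry: Δz = 0.7 km ⇒ ΔT = -6.93°C; T = 13.47°C
1800–2500 m, saturated: Δz = 0.7 km ⇒ ΔT = -3.57°C; T = 9.9°C
2500–0 m, dry descent: Δz = 2.5 km ⇒ ΔT = +24.75°C; T = 34.65°C

34.65°C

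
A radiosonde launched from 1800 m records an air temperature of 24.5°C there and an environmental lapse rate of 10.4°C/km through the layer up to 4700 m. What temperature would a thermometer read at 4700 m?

-5.66°C

1800 → 4700 m (environmental, 10.4°C/km): ΔT = -10.4 × 2.9 = -30.16°C → T = -5.66°C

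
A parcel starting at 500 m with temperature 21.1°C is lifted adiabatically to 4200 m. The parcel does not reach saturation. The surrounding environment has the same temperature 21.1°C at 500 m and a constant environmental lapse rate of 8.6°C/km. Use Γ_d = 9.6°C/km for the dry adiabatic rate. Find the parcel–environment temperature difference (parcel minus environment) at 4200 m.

-3.7°C (parcel cooler than environment)

Parcel:
  From 500 m to 4200 m (dry): cools by 9.6 × 3.7 = 35.52°C, giving -14.42°C.
Environment:
  From 500 m to 4200 m (environment): cools by 8.6 × 3.7 = 31.82°C, giving -10.72°C.
T_parcel − T_env = -14.42 − (-10.72) = -3.7°C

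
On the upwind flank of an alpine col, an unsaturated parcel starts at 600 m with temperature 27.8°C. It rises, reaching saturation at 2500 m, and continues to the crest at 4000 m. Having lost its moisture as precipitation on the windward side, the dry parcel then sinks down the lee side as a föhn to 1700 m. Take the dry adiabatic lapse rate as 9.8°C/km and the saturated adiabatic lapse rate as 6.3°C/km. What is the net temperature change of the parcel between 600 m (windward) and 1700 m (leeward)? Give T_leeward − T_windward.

From 600 m to 2500 m (dry): cools by 9.8 × 1.9 = 18.62°C, giving 9.18°C.
From 2500 m to 4000 m (saturated): cools by 6.3 × 1.5 = 9.45°C, giving -0.27°C.
From 4000 m to 1700 m (dry descent): warms by 9.8 × 2.3 = 22.54°C, giving 22.27°C.
Net change vs windward start: 22.27 − 27.8 = -5.53°C

-5.53°C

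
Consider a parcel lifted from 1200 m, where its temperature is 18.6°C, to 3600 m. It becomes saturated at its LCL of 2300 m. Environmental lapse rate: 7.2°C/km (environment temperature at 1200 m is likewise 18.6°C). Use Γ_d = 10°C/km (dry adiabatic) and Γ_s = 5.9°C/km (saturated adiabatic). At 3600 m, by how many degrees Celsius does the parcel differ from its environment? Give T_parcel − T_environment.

-1.39°C (parcel cooler than environment)

Parcel:
  Dry to 2300 m: -10 × 1.1 km = -11°C, so T = 7.6°C.
  Saturated to 3600 m: -5.9 × 1.3 km = -7.67°C, so T = -0.07°C.
Environment:
  Environment to 3600 m: -7.2 × 2.4 km = -17.28°C, so T = 1.32°C.
T_parcel − T_env = -0.07 − 1.32 = -1.39°C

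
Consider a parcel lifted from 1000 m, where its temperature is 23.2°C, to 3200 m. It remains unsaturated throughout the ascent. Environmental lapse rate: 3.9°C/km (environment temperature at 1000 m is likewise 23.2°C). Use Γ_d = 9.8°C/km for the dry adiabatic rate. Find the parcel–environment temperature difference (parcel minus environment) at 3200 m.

Parcel:
  1000–3200 m, dry: Δz = 2.2 km ⇒ ΔT = -21.56°C; T = 1.64°C
Environment:
  1000–3200 m, environment: Δz = 2.2 km ⇒ ΔT = -8.58°C; T = 14.62°C
T_parcel − T_env = 1.64 − 14.62 = -12.98°C

-12.98°C (parcel cooler than environment)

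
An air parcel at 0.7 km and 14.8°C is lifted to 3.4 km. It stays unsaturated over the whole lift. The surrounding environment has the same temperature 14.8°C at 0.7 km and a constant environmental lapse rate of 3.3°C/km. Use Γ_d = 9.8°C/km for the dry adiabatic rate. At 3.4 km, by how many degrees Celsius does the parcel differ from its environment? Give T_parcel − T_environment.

Parcel:
  700 → 3400 m (dry, 9.8°C/km): ΔT = -9.8 × 2.7 = -26.46°C → T = -11.66°C
Environment:
  700 → 3400 m (environment, 3.3°C/km): ΔT = -3.3 × 2.7 = -8.91°C → T = 5.89°C
T_parcel − T_env = -11.66 − 5.89 = -17.55°C

-17.55°C (parcel cooler than environment)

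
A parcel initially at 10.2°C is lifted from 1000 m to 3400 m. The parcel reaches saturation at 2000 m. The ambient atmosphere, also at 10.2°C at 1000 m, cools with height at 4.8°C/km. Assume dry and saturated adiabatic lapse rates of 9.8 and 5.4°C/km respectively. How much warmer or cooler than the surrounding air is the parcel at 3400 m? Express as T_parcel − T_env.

Parcel:
  1000–2000 m, dry: Δz = 1 km ⇒ ΔT = -9.8°C; T = 0.4°C
  2000–3400 m, saturated: Δz = 1.4 km ⇒ ΔT = -7.56°C; T = -7.16°C
Environment:
  1000–3400 m, environment: Δz = 2.4 km ⇒ ΔT = -11.52°C; T = -1.32°C
T_parcel − T_env = -7.16 − (-1.32) = -5.84°C

-5.84°C (parcel cooler than environment)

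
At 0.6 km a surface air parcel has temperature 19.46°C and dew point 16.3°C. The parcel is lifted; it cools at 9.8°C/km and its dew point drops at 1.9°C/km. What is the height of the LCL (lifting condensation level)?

T and T_d converge at 9.8 − 1.9 = 7.9°C per km
Height above start = (19.46 − 16.3) / 7.9 = 0.4 km
LCL altitude = 600 m + 400 m = 1000 m

1 km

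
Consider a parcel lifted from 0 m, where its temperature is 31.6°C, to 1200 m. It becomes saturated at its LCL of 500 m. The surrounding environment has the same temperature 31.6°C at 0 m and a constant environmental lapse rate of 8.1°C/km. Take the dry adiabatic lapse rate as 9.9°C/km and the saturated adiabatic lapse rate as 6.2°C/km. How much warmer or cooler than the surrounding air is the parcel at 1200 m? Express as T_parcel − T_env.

+0.43°C (parcel warmer than environment)

Parcel:
  Dry to 500 m: -9.9 × 0.5 km = -4.95°C, so T = 26.65°C.
  Saturated to 1200 m: -6.2 × 0.7 km = -4.34°C, so T = 22.31°C.
Environment:
  Environment to 1200 m: -8.1 × 1.2 km = -9.72°C, so T = 21.88°C.
T_parcel − T_env = 22.31 − 21.88 = +0.43°C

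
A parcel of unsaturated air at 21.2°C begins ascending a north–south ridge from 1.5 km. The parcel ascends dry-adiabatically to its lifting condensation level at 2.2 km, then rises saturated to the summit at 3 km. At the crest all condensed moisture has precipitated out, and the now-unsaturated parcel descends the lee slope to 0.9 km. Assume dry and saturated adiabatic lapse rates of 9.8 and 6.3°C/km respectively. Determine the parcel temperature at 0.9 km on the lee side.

Dry to 2200 m: -9.8 × 0.7 km = -6.86°C, so T = 14.34°C.
Saturated to 3000 m: -6.3 × 0.8 km = -5.04°C, so T = 9.3°C.
Dry descent to 900 m: +9.8 × 2.1 km = +20.58°C, so T = 29.88°C.

29.88°C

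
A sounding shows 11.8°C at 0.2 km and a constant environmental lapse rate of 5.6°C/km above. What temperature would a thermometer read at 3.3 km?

-5.56°C

200 → 3300 m (environmental, 5.6°C/km): ΔT = -5.6 × 3.1 = -17.36°C → T = -5.56°C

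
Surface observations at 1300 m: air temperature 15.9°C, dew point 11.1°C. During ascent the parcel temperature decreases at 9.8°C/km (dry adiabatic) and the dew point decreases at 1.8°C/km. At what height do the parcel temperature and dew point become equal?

T and T_d converge at 9.8 − 1.8 = 8°C per km
Height above start = (15.9 − 11.1) / 8 = 0.6 km
LCL altitude = 1300 m + 600 m = 1900 m

1900 m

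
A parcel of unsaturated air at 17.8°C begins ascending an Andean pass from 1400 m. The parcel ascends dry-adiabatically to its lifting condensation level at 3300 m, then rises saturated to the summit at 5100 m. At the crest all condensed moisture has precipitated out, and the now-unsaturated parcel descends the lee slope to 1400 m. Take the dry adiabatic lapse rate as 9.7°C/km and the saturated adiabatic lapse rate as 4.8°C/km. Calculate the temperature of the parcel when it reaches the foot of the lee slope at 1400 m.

26.62°C

1400 → 3300 m (dry, 9.7°C/km): ΔT = -9.7 × 1.9 = -18.43°C → T = -0.63°C
3300 → 5100 m (saturated, 4.8°C/km): ΔT = -4.8 × 1.8 = -8.64°C → T = -9.27°C
5100 → 1400 m (dry descent, 9.7°C/km): ΔT = +9.7 × 3.7 = +35.89°C → T = 26.62°C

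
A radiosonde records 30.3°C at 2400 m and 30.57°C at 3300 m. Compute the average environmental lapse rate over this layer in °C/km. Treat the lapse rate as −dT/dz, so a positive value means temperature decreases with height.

-0.3°C/km

Γ = −ΔT/Δz = (30.3 − 30.57) / (3300 − 2400) m
  = -0.27°C / 0.9 km = -0.3°C/km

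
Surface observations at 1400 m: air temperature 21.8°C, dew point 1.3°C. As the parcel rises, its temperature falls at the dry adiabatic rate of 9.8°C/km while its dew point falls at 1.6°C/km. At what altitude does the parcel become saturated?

3900 m

T and T_d converge at 9.8 − 1.6 = 8.2°C per km
Height above start = (21.8 − 1.3) / 8.2 = 2.5 km
LCL altitude = 1400 m + 2500 m = 3900 m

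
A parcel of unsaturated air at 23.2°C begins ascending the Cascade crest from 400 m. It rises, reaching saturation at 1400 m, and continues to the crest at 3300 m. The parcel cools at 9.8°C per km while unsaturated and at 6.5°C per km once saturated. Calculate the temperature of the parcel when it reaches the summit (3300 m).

400–1400 m, dry: Δz = 1 km ⇒ ΔT = -9.8°C; T = 13.4°C
1400–3300 m, saturated: Δz = 1.9 km ⇒ ΔT = -12.35°C; T = 1.05°C

1.05°C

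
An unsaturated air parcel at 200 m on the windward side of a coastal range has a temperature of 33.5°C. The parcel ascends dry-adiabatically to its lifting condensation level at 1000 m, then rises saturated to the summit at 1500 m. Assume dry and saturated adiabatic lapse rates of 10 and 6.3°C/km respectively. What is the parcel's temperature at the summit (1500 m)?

200 → 1000 m (dry, 10°C/km): ΔT = -10 × 0.8 = -8°C → T = 25.5°C
1000 → 1500 m (saturated, 6.3°C/km): ΔT = -6.3 × 0.5 = -3.15°C → T = 22.35°C

22.35°C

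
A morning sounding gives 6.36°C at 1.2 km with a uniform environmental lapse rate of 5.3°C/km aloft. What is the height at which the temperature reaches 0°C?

2.4 km

Height above start = (6.36 − 0) / 5.3 = 1.2 km
Altitude = 1200 m + 1200 m = 2400 m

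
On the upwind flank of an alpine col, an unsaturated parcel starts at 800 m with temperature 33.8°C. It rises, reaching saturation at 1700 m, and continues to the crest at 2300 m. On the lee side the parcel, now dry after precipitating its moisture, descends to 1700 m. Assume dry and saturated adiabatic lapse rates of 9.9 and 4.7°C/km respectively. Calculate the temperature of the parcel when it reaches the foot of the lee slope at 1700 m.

800 → 1700 m (dry, 9.9°C/km): ΔT = -9.9 × 0.9 = -8.91°C → T = 24.89°C
1700 → 2300 m (saturated, 4.7°C/km): ΔT = -4.7 × 0.6 = -2.82°C → T = 22.07°C
2300 → 1700 m (dry descent, 9.9°C/km): ΔT = +9.9 × 0.6 = +5.94°C → T = 28.01°C

28.01°C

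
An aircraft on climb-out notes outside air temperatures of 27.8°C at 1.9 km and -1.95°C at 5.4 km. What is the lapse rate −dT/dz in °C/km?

8.5°C/km

Γ = −ΔT/Δz = (27.8 − (-1.95)) / (5400 − 1900) m
  = 29.75°C / 3.5 km = 8.5°C/km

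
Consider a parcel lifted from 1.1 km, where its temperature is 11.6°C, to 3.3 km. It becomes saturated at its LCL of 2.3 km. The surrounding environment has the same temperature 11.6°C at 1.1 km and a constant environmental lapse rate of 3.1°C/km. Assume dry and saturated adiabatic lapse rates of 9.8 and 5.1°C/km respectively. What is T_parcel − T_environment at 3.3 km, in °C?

-10.04°C (parcel cooler than environment)

Parcel:
  From 1100 m to 2300 m (dry): cools by 9.8 × 1.2 = 11.76°C, giving -0.16°C.
  From 2300 m to 3300 m (saturated): cools by 5.1 × 1 = 5.1°C, giving -5.26°C.
Environment:
  From 1100 m to 3300 m (environment): cools by 3.1 × 2.2 = 6.82°C, giving 4.78°C.
T_parcel − T_env = -5.26 − 4.78 = -10.04°C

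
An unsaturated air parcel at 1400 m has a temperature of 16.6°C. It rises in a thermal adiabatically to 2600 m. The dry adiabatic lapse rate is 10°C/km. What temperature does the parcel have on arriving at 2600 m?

4.6°C

Dry adiabatic to 2600 m: -10 × 1.2 km = -12°C, so T = 4.6°C.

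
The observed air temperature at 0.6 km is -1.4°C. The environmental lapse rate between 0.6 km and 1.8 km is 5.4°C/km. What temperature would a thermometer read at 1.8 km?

Environmental to 1800 m: -5.4 × 1.2 km = -6.48°C, so T = -7.88°C.

-7.88°C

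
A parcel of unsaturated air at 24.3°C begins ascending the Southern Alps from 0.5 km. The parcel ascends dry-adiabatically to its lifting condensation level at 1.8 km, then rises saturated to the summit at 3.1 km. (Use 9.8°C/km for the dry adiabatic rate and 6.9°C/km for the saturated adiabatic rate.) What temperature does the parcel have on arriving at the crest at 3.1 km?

500–1800 m, dry: Δz = 1.3 km ⇒ ΔT = -12.74°C; T = 11.56°C
1800–3100 m, saturated: Δz = 1.3 km ⇒ ΔT = -8.97°C; T = 2.59°C

2.59°C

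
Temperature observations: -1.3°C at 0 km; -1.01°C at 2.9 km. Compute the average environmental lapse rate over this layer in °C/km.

-0.1°C/km

Γ = −ΔT/Δz = (-1.3 − (-1.01)) / (2900 − 0) m
  = -0.29°C / 2.9 km = -0.1°C/km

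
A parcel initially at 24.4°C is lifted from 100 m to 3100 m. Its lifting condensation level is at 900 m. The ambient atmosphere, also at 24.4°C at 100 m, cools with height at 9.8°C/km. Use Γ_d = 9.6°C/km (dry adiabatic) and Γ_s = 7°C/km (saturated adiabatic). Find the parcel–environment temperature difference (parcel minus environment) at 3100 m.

Parcel:
  100–900 m, dry: Δz = 0.8 km ⇒ ΔT = -7.68°C; T = 16.72°C
  900–3100 m, saturated: Δz = 2.2 km ⇒ ΔT = -15.4°C; T = 1.32°C
Environment:
  100–3100 m, environment: Δz = 3 km ⇒ ΔT = -29.4°C; T = -5°C
T_parcel − T_env = 1.32 − (-5) = +6.32°C

+6.32°C (parcel warmer than environment)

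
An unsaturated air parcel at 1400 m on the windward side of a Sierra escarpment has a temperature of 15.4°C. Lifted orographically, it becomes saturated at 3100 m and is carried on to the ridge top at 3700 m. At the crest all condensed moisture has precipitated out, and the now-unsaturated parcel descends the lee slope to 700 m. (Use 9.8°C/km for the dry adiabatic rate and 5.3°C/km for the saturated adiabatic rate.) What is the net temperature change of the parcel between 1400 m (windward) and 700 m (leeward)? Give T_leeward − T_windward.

+9.56°C

From 1400 m to 3100 m (dry): cools by 9.8 × 1.7 = 16.66°C, giving -1.26°C.
From 3100 m to 3700 m (saturated): cools by 5.3 × 0.6 = 3.18°C, giving -4.44°C.
From 3700 m to 700 m (dry descent): warms by 9.8 × 3 = 29.4°C, giving 24.96°C.
Net change vs windward start: 24.96 − 15.4 = +9.56°C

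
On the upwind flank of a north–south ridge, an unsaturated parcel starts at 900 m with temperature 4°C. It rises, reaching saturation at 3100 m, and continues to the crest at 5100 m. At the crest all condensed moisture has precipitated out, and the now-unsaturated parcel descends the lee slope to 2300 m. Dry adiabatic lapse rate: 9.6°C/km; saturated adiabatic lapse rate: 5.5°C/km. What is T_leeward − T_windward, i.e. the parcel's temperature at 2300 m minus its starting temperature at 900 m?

900 → 3100 m (dry, 9.6°C/km): ΔT = -9.6 × 2.2 = -21.12°C → T = -17.12°C
3100 → 5100 m (saturated, 5.5°C/km): ΔT = -5.5 × 2 = -11°C → T = -28.12°C
5100 → 2300 m (dry descent, 9.6°C/km): ΔT = +9.6 × 2.8 = +26.88°C → T = -1.24°C
Net change vs windward start: -1.24 − 4 = -5.24°C

-5.24°C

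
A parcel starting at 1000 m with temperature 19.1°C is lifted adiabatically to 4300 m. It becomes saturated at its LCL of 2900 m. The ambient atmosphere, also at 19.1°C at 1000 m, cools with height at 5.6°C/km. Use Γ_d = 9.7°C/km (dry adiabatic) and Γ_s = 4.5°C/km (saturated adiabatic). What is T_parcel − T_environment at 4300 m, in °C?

-6.25°C (parcel cooler than environment)

Parcel:
  1000–2900 m, dry: Δz = 1.9 km ⇒ ΔT = -18.43°C; T = 0.67°C
  2900–4300 m, saturated: Δz = 1.4 km ⇒ ΔT = -6.3°C; T = -5.63°C
Environment:
  1000–4300 m, environment: Δz = 3.3 km ⇒ ΔT = -18.48°C; T = 0.62°C
T_parcel − T_env = -5.63 − 0.62 = -6.25°C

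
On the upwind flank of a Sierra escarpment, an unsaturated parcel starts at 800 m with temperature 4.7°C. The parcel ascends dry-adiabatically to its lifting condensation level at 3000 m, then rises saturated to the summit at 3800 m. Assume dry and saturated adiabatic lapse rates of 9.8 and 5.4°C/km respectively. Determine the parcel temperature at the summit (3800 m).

-21.18°C

800 → 3000 m (dry, 9.8°C/km): ΔT = -9.8 × 2.2 = -21.56°C → T = -16.86°C
3000 → 3800 m (saturated, 5.4°C/km): ΔT = -5.4 × 0.8 = -4.32°C → T = -21.18°C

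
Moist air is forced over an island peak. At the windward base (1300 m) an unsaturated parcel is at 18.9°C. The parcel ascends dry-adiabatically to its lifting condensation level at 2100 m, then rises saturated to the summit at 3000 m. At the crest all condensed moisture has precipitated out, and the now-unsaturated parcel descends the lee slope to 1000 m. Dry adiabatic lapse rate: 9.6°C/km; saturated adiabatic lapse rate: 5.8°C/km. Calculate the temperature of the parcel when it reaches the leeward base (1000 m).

From 1300 m to 2100 m (dry): cools by 9.6 × 0.8 = 7.68°C, giving 11.22°C.
From 2100 m to 3000 m (saturated): cools by 5.8 × 0.9 = 5.22°C, giving 6°C.
From 3000 m to 1000 m (dry descent): warms by 9.6 × 2 = 19.2°C, giving 25.2°C.

25.2°C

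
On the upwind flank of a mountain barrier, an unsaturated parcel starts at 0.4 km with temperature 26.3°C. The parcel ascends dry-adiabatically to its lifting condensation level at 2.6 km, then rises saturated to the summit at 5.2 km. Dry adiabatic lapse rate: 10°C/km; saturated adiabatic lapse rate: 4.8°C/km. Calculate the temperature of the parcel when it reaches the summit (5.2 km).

400 → 2600 m (dry, 10°C/km): ΔT = -10 × 2.2 = -22°C → T = 4.3°C
2600 → 5200 m (saturated, 4.8°C/km): ΔT = -4.8 × 2.6 = -12.48°C → T = -8.18°C

-8.18°C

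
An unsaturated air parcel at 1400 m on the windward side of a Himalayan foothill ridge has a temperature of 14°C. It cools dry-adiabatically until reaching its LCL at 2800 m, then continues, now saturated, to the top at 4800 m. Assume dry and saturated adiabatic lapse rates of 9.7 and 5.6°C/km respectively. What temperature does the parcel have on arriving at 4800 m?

-10.78°C

Dry to 2800 m: -9.7 × 1.4 km = -13.58°C, so T = 0.42°C.
Saturated to 4800 m: -5.6 × 2 km = -11.2°C, so T = -10.78°C.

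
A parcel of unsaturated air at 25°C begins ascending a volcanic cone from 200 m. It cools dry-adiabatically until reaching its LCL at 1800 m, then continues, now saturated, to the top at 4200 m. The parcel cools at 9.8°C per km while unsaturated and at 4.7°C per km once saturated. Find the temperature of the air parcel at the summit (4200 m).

Dry to 1800 m: -9.8 × 1.6 km = -15.68°C, so T = 9.32°C.
Saturated to 4200 m: -4.7 × 2.4 km = -11.28°C, so T = -1.96°C.

-1.96°C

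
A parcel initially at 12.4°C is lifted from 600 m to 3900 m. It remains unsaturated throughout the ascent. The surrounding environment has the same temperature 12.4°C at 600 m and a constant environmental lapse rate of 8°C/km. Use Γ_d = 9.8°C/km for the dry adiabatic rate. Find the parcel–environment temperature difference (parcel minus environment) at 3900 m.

-5.94°C (parcel cooler than environment)

Parcel:
  600 → 3900 m (dry, 9.8°C/km): ΔT = -9.8 × 3.3 = -32.34°C → T = -19.94°C
Environment:
  600 → 3900 m (environment, 8°C/km): ΔT = -8 × 3.3 = -26.4°C → T = -14°C
T_parcel − T_env = -19.94 − (-14) = -5.94°C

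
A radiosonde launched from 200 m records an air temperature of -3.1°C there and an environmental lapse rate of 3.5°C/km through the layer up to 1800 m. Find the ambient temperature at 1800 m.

From 200 m to 1800 m (environmental): cools by 3.5 × 1.6 = 5.6°C, giving -8.7°C.

-8.7°C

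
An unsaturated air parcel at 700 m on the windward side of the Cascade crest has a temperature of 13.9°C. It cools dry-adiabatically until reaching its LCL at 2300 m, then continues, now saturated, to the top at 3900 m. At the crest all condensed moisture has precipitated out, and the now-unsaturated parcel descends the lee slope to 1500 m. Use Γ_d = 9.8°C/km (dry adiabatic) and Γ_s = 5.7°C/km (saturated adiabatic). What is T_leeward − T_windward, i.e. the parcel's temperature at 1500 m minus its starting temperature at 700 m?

700–2300 m, dry: Δz = 1.6 km ⇒ ΔT = -15.68°C; T = -1.78°C
2300–3900 m, saturated: Δz = 1.6 km ⇒ ΔT = -9.12°C; T = -10.9°C
3900–1500 m, dry descent: Δz = 2.4 km ⇒ ΔT = +23.52°C; T = 12.62°C
Net change vs windward start: 12.62 − 13.9 = -1.28°C

-1.28°C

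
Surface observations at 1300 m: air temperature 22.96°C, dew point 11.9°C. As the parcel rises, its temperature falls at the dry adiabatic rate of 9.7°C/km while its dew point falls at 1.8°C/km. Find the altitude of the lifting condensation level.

T and T_d converge at 9.7 − 1.8 = 7.9°C per km
Height above start = (22.96 − 11.9) / 7.9 = 1.4 km
LCL altitude = 1300 m + 1400 m = 2700 m

2700 m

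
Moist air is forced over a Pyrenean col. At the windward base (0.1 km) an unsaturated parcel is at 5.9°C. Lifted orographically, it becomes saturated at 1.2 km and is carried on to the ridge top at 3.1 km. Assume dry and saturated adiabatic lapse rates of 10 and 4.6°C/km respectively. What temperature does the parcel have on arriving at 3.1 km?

100 → 1200 m (dry, 10°C/km): ΔT = -10 × 1.1 = -11°C → T = -5.1°C
1200 → 3100 m (saturated, 4.6°C/km): ΔT = -4.6 × 1.9 = -8.74°C → T = -13.84°C

-13.84°C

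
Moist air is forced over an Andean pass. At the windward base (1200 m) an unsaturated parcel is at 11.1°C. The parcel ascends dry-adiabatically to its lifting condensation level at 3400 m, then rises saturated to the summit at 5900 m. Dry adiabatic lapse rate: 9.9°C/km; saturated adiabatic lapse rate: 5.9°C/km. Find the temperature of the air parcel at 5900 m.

From 1200 m to 3400 m (dry): cools by 9.9 × 2.2 = 21.78°C, giving -10.68°C.
From 3400 m to 5900 m (saturated): cools by 5.9 × 2.5 = 14.75°C, giving -25.43°C.

-25.43°C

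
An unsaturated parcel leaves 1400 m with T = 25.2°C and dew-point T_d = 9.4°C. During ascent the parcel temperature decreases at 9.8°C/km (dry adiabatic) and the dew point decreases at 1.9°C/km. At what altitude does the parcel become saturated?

T and T_d converge at 9.8 − 1.9 = 7.9°C per km
Height above start = (25.2 − 9.4) / 7.9 = 2 km
LCL altitude = 1400 m + 2000 m = 3400 m

3400 m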